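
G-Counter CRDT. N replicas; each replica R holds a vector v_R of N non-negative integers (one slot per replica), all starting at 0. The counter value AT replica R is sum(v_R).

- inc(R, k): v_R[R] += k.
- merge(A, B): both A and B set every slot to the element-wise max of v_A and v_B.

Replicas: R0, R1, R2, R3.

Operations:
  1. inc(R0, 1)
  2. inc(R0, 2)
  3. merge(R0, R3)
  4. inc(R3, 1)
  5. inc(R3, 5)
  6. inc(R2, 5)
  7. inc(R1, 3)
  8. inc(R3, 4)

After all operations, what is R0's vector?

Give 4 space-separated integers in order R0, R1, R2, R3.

Op 1: inc R0 by 1 -> R0=(1,0,0,0) value=1
Op 2: inc R0 by 2 -> R0=(3,0,0,0) value=3
Op 3: merge R0<->R3 -> R0=(3,0,0,0) R3=(3,0,0,0)
Op 4: inc R3 by 1 -> R3=(3,0,0,1) value=4
Op 5: inc R3 by 5 -> R3=(3,0,0,6) value=9
Op 6: inc R2 by 5 -> R2=(0,0,5,0) value=5
Op 7: inc R1 by 3 -> R1=(0,3,0,0) value=3
Op 8: inc R3 by 4 -> R3=(3,0,0,10) value=13

Answer: 3 0 0 0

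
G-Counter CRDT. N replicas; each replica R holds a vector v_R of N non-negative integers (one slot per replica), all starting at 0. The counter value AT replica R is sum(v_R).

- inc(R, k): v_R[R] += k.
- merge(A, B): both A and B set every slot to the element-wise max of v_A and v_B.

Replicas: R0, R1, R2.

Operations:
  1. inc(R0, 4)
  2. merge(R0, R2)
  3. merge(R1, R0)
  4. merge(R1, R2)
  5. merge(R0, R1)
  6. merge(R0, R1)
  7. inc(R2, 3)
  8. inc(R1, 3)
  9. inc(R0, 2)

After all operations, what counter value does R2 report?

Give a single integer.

Answer: 7

Derivation:
Op 1: inc R0 by 4 -> R0=(4,0,0) value=4
Op 2: merge R0<->R2 -> R0=(4,0,0) R2=(4,0,0)
Op 3: merge R1<->R0 -> R1=(4,0,0) R0=(4,0,0)
Op 4: merge R1<->R2 -> R1=(4,0,0) R2=(4,0,0)
Op 5: merge R0<->R1 -> R0=(4,0,0) R1=(4,0,0)
Op 6: merge R0<->R1 -> R0=(4,0,0) R1=(4,0,0)
Op 7: inc R2 by 3 -> R2=(4,0,3) value=7
Op 8: inc R1 by 3 -> R1=(4,3,0) value=7
Op 9: inc R0 by 2 -> R0=(6,0,0) value=6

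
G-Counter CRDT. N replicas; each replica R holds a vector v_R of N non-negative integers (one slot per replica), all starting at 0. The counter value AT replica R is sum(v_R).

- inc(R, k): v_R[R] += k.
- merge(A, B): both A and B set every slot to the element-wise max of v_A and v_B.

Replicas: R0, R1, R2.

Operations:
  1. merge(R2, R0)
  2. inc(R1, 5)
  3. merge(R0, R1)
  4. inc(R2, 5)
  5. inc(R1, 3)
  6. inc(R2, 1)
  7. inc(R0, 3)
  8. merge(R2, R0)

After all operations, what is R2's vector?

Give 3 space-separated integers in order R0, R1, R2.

Answer: 3 5 6

Derivation:
Op 1: merge R2<->R0 -> R2=(0,0,0) R0=(0,0,0)
Op 2: inc R1 by 5 -> R1=(0,5,0) value=5
Op 3: merge R0<->R1 -> R0=(0,5,0) R1=(0,5,0)
Op 4: inc R2 by 5 -> R2=(0,0,5) value=5
Op 5: inc R1 by 3 -> R1=(0,8,0) value=8
Op 6: inc R2 by 1 -> R2=(0,0,6) value=6
Op 7: inc R0 by 3 -> R0=(3,5,0) value=8
Op 8: merge R2<->R0 -> R2=(3,5,6) R0=(3,5,6)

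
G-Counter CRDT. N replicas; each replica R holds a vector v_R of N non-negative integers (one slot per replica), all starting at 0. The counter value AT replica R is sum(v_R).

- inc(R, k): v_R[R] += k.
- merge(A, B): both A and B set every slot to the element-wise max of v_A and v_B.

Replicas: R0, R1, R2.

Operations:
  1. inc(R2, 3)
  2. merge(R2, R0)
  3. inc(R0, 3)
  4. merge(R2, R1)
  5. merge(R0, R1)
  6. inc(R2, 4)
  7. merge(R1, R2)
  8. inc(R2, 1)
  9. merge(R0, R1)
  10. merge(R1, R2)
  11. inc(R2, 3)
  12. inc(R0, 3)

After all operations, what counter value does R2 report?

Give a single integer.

Op 1: inc R2 by 3 -> R2=(0,0,3) value=3
Op 2: merge R2<->R0 -> R2=(0,0,3) R0=(0,0,3)
Op 3: inc R0 by 3 -> R0=(3,0,3) value=6
Op 4: merge R2<->R1 -> R2=(0,0,3) R1=(0,0,3)
Op 5: merge R0<->R1 -> R0=(3,0,3) R1=(3,0,3)
Op 6: inc R2 by 4 -> R2=(0,0,7) value=7
Op 7: merge R1<->R2 -> R1=(3,0,7) R2=(3,0,7)
Op 8: inc R2 by 1 -> R2=(3,0,8) value=11
Op 9: merge R0<->R1 -> R0=(3,0,7) R1=(3,0,7)
Op 10: merge R1<->R2 -> R1=(3,0,8) R2=(3,0,8)
Op 11: inc R2 by 3 -> R2=(3,0,11) value=14
Op 12: inc R0 by 3 -> R0=(6,0,7) value=13

Answer: 14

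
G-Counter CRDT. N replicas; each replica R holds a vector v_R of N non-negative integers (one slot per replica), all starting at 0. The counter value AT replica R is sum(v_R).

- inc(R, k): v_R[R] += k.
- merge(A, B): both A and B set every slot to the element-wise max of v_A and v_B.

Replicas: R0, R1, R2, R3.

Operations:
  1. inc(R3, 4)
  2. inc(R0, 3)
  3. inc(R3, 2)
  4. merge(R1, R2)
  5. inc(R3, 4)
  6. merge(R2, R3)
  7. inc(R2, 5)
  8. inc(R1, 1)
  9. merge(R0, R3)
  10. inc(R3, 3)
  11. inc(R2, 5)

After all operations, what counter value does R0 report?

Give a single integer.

Answer: 13

Derivation:
Op 1: inc R3 by 4 -> R3=(0,0,0,4) value=4
Op 2: inc R0 by 3 -> R0=(3,0,0,0) value=3
Op 3: inc R3 by 2 -> R3=(0,0,0,6) value=6
Op 4: merge R1<->R2 -> R1=(0,0,0,0) R2=(0,0,0,0)
Op 5: inc R3 by 4 -> R3=(0,0,0,10) value=10
Op 6: merge R2<->R3 -> R2=(0,0,0,10) R3=(0,0,0,10)
Op 7: inc R2 by 5 -> R2=(0,0,5,10) value=15
Op 8: inc R1 by 1 -> R1=(0,1,0,0) value=1
Op 9: merge R0<->R3 -> R0=(3,0,0,10) R3=(3,0,0,10)
Op 10: inc R3 by 3 -> R3=(3,0,0,13) value=16
Op 11: inc R2 by 5 -> R2=(0,0,10,10) value=20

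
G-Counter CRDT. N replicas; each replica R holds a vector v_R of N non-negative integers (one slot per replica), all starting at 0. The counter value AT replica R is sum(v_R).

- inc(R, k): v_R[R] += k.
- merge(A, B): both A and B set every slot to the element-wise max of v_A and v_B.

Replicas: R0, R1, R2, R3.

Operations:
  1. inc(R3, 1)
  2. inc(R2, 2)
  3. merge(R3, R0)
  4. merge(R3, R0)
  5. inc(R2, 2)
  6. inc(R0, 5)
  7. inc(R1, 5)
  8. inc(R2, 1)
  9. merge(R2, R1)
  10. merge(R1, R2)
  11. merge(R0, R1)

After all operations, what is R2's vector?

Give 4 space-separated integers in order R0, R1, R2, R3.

Op 1: inc R3 by 1 -> R3=(0,0,0,1) value=1
Op 2: inc R2 by 2 -> R2=(0,0,2,0) value=2
Op 3: merge R3<->R0 -> R3=(0,0,0,1) R0=(0,0,0,1)
Op 4: merge R3<->R0 -> R3=(0,0,0,1) R0=(0,0,0,1)
Op 5: inc R2 by 2 -> R2=(0,0,4,0) value=4
Op 6: inc R0 by 5 -> R0=(5,0,0,1) value=6
Op 7: inc R1 by 5 -> R1=(0,5,0,0) value=5
Op 8: inc R2 by 1 -> R2=(0,0,5,0) value=5
Op 9: merge R2<->R1 -> R2=(0,5,5,0) R1=(0,5,5,0)
Op 10: merge R1<->R2 -> R1=(0,5,5,0) R2=(0,5,5,0)
Op 11: merge R0<->R1 -> R0=(5,5,5,1) R1=(5,5,5,1)

Answer: 0 5 5 0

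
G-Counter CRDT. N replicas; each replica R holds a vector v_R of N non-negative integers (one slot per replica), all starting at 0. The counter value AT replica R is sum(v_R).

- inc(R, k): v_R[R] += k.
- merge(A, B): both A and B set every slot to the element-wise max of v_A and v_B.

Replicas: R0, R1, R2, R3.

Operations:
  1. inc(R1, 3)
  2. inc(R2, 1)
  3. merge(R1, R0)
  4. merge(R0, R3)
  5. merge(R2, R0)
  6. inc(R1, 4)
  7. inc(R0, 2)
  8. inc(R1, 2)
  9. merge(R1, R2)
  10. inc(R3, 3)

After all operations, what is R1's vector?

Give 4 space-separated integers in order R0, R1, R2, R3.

Answer: 0 9 1 0

Derivation:
Op 1: inc R1 by 3 -> R1=(0,3,0,0) value=3
Op 2: inc R2 by 1 -> R2=(0,0,1,0) value=1
Op 3: merge R1<->R0 -> R1=(0,3,0,0) R0=(0,3,0,0)
Op 4: merge R0<->R3 -> R0=(0,3,0,0) R3=(0,3,0,0)
Op 5: merge R2<->R0 -> R2=(0,3,1,0) R0=(0,3,1,0)
Op 6: inc R1 by 4 -> R1=(0,7,0,0) value=7
Op 7: inc R0 by 2 -> R0=(2,3,1,0) value=6
Op 8: inc R1 by 2 -> R1=(0,9,0,0) value=9
Op 9: merge R1<->R2 -> R1=(0,9,1,0) R2=(0,9,1,0)
Op 10: inc R3 by 3 -> R3=(0,3,0,3) value=6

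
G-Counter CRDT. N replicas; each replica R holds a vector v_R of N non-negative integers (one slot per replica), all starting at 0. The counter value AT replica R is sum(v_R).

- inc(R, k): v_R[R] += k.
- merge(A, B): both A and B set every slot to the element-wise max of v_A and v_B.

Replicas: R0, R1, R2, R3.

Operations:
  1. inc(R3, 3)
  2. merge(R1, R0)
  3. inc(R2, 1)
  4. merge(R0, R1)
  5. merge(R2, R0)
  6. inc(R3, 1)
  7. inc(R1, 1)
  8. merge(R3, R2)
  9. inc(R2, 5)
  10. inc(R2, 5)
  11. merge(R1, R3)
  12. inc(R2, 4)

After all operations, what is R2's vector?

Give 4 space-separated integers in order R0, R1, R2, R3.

Answer: 0 0 15 4

Derivation:
Op 1: inc R3 by 3 -> R3=(0,0,0,3) value=3
Op 2: merge R1<->R0 -> R1=(0,0,0,0) R0=(0,0,0,0)
Op 3: inc R2 by 1 -> R2=(0,0,1,0) value=1
Op 4: merge R0<->R1 -> R0=(0,0,0,0) R1=(0,0,0,0)
Op 5: merge R2<->R0 -> R2=(0,0,1,0) R0=(0,0,1,0)
Op 6: inc R3 by 1 -> R3=(0,0,0,4) value=4
Op 7: inc R1 by 1 -> R1=(0,1,0,0) value=1
Op 8: merge R3<->R2 -> R3=(0,0,1,4) R2=(0,0,1,4)
Op 9: inc R2 by 5 -> R2=(0,0,6,4) value=10
Op 10: inc R2 by 5 -> R2=(0,0,11,4) value=15
Op 11: merge R1<->R3 -> R1=(0,1,1,4) R3=(0,1,1,4)
Op 12: inc R2 by 4 -> R2=(0,0,15,4) value=19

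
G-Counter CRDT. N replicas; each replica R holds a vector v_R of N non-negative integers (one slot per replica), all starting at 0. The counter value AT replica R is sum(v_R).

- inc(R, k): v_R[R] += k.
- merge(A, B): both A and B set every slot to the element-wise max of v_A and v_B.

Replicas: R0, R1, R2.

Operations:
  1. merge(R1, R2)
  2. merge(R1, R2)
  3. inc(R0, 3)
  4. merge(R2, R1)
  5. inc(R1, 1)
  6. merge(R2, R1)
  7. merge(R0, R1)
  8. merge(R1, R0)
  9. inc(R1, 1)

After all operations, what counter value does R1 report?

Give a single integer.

Op 1: merge R1<->R2 -> R1=(0,0,0) R2=(0,0,0)
Op 2: merge R1<->R2 -> R1=(0,0,0) R2=(0,0,0)
Op 3: inc R0 by 3 -> R0=(3,0,0) value=3
Op 4: merge R2<->R1 -> R2=(0,0,0) R1=(0,0,0)
Op 5: inc R1 by 1 -> R1=(0,1,0) value=1
Op 6: merge R2<->R1 -> R2=(0,1,0) R1=(0,1,0)
Op 7: merge R0<->R1 -> R0=(3,1,0) R1=(3,1,0)
Op 8: merge R1<->R0 -> R1=(3,1,0) R0=(3,1,0)
Op 9: inc R1 by 1 -> R1=(3,2,0) value=5

Answer: 5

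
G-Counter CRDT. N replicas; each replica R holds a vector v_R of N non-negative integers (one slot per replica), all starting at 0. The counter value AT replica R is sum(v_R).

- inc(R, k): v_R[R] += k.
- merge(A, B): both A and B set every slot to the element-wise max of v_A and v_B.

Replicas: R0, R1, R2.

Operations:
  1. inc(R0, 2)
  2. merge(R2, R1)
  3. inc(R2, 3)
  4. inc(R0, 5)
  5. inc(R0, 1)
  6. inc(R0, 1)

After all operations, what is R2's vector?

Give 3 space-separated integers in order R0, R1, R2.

Answer: 0 0 3

Derivation:
Op 1: inc R0 by 2 -> R0=(2,0,0) value=2
Op 2: merge R2<->R1 -> R2=(0,0,0) R1=(0,0,0)
Op 3: inc R2 by 3 -> R2=(0,0,3) value=3
Op 4: inc R0 by 5 -> R0=(7,0,0) value=7
Op 5: inc R0 by 1 -> R0=(8,0,0) value=8
Op 6: inc R0 by 1 -> R0=(9,0,0) value=9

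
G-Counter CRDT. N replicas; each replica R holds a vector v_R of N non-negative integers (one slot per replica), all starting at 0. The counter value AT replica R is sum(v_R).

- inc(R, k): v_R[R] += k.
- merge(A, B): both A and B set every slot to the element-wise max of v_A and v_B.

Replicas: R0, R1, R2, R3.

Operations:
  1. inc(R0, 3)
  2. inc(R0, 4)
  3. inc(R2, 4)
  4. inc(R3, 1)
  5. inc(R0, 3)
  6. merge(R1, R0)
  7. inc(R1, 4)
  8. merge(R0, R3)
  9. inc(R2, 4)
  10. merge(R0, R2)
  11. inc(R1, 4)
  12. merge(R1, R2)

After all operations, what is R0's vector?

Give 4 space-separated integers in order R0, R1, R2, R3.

Answer: 10 0 8 1

Derivation:
Op 1: inc R0 by 3 -> R0=(3,0,0,0) value=3
Op 2: inc R0 by 4 -> R0=(7,0,0,0) value=7
Op 3: inc R2 by 4 -> R2=(0,0,4,0) value=4
Op 4: inc R3 by 1 -> R3=(0,0,0,1) value=1
Op 5: inc R0 by 3 -> R0=(10,0,0,0) value=10
Op 6: merge R1<->R0 -> R1=(10,0,0,0) R0=(10,0,0,0)
Op 7: inc R1 by 4 -> R1=(10,4,0,0) value=14
Op 8: merge R0<->R3 -> R0=(10,0,0,1) R3=(10,0,0,1)
Op 9: inc R2 by 4 -> R2=(0,0,8,0) value=8
Op 10: merge R0<->R2 -> R0=(10,0,8,1) R2=(10,0,8,1)
Op 11: inc R1 by 4 -> R1=(10,8,0,0) value=18
Op 12: merge R1<->R2 -> R1=(10,8,8,1) R2=(10,8,8,1)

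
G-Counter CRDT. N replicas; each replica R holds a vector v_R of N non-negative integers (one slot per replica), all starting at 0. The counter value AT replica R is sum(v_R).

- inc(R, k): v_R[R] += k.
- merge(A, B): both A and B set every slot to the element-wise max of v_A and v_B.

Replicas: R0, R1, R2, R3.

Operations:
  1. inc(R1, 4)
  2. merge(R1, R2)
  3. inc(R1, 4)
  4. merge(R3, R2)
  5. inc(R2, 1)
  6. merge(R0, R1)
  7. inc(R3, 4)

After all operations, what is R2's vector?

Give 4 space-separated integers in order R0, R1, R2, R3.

Answer: 0 4 1 0

Derivation:
Op 1: inc R1 by 4 -> R1=(0,4,0,0) value=4
Op 2: merge R1<->R2 -> R1=(0,4,0,0) R2=(0,4,0,0)
Op 3: inc R1 by 4 -> R1=(0,8,0,0) value=8
Op 4: merge R3<->R2 -> R3=(0,4,0,0) R2=(0,4,0,0)
Op 5: inc R2 by 1 -> R2=(0,4,1,0) value=5
Op 6: merge R0<->R1 -> R0=(0,8,0,0) R1=(0,8,0,0)
Op 7: inc R3 by 4 -> R3=(0,4,0,4) value=8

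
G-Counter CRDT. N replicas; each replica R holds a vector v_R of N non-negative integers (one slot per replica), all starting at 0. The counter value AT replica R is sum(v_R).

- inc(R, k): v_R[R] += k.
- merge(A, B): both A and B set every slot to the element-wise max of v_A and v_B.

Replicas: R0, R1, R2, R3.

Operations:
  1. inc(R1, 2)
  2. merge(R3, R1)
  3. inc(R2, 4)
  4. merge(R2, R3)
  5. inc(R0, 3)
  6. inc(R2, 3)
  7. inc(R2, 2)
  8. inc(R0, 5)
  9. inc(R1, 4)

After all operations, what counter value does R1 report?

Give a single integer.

Op 1: inc R1 by 2 -> R1=(0,2,0,0) value=2
Op 2: merge R3<->R1 -> R3=(0,2,0,0) R1=(0,2,0,0)
Op 3: inc R2 by 4 -> R2=(0,0,4,0) value=4
Op 4: merge R2<->R3 -> R2=(0,2,4,0) R3=(0,2,4,0)
Op 5: inc R0 by 3 -> R0=(3,0,0,0) value=3
Op 6: inc R2 by 3 -> R2=(0,2,7,0) value=9
Op 7: inc R2 by 2 -> R2=(0,2,9,0) value=11
Op 8: inc R0 by 5 -> R0=(8,0,0,0) value=8
Op 9: inc R1 by 4 -> R1=(0,6,0,0) value=6

Answer: 6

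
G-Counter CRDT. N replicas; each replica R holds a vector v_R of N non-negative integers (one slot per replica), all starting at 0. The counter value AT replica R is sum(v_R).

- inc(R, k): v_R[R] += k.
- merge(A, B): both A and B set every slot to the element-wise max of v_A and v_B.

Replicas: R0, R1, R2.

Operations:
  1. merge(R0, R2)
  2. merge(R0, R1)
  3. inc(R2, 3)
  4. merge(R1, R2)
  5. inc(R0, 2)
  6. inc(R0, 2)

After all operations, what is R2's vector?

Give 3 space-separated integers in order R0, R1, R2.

Op 1: merge R0<->R2 -> R0=(0,0,0) R2=(0,0,0)
Op 2: merge R0<->R1 -> R0=(0,0,0) R1=(0,0,0)
Op 3: inc R2 by 3 -> R2=(0,0,3) value=3
Op 4: merge R1<->R2 -> R1=(0,0,3) R2=(0,0,3)
Op 5: inc R0 by 2 -> R0=(2,0,0) value=2
Op 6: inc R0 by 2 -> R0=(4,0,0) value=4

Answer: 0 0 3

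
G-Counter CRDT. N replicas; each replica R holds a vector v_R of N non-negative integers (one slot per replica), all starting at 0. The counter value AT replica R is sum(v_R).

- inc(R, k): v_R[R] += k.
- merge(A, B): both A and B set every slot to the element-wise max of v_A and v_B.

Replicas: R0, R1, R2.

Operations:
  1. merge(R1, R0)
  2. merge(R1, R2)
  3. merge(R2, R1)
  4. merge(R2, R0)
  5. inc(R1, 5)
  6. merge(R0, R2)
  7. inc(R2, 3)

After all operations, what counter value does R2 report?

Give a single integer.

Answer: 3

Derivation:
Op 1: merge R1<->R0 -> R1=(0,0,0) R0=(0,0,0)
Op 2: merge R1<->R2 -> R1=(0,0,0) R2=(0,0,0)
Op 3: merge R2<->R1 -> R2=(0,0,0) R1=(0,0,0)
Op 4: merge R2<->R0 -> R2=(0,0,0) R0=(0,0,0)
Op 5: inc R1 by 5 -> R1=(0,5,0) value=5
Op 6: merge R0<->R2 -> R0=(0,0,0) R2=(0,0,0)
Op 7: inc R2 by 3 -> R2=(0,0,3) value=3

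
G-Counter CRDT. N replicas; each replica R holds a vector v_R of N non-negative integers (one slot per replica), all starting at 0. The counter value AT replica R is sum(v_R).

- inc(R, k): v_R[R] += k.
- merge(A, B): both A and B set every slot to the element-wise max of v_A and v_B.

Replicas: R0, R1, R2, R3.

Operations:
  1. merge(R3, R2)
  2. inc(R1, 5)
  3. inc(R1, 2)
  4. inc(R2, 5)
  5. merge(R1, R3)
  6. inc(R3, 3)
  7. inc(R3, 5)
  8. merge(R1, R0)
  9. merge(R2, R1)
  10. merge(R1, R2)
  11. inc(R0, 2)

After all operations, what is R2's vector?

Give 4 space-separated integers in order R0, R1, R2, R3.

Answer: 0 7 5 0

Derivation:
Op 1: merge R3<->R2 -> R3=(0,0,0,0) R2=(0,0,0,0)
Op 2: inc R1 by 5 -> R1=(0,5,0,0) value=5
Op 3: inc R1 by 2 -> R1=(0,7,0,0) value=7
Op 4: inc R2 by 5 -> R2=(0,0,5,0) value=5
Op 5: merge R1<->R3 -> R1=(0,7,0,0) R3=(0,7,0,0)
Op 6: inc R3 by 3 -> R3=(0,7,0,3) value=10
Op 7: inc R3 by 5 -> R3=(0,7,0,8) value=15
Op 8: merge R1<->R0 -> R1=(0,7,0,0) R0=(0,7,0,0)
Op 9: merge R2<->R1 -> R2=(0,7,5,0) R1=(0,7,5,0)
Op 10: merge R1<->R2 -> R1=(0,7,5,0) R2=(0,7,5,0)
Op 11: inc R0 by 2 -> R0=(2,7,0,0) value=9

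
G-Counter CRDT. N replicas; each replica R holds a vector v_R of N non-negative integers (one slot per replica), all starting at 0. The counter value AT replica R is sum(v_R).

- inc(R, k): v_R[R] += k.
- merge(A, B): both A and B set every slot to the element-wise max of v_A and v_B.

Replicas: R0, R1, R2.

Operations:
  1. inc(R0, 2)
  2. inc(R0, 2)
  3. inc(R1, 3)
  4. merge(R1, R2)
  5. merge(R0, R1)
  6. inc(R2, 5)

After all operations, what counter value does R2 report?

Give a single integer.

Op 1: inc R0 by 2 -> R0=(2,0,0) value=2
Op 2: inc R0 by 2 -> R0=(4,0,0) value=4
Op 3: inc R1 by 3 -> R1=(0,3,0) value=3
Op 4: merge R1<->R2 -> R1=(0,3,0) R2=(0,3,0)
Op 5: merge R0<->R1 -> R0=(4,3,0) R1=(4,3,0)
Op 6: inc R2 by 5 -> R2=(0,3,5) value=8

Answer: 8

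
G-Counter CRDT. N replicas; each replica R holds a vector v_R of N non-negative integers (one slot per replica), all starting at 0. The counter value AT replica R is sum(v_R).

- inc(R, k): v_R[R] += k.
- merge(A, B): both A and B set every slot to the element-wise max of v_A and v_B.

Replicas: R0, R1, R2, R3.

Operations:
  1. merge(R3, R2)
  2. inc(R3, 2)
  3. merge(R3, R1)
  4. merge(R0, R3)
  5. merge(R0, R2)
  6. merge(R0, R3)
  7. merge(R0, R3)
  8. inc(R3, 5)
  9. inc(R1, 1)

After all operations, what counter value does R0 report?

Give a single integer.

Answer: 2

Derivation:
Op 1: merge R3<->R2 -> R3=(0,0,0,0) R2=(0,0,0,0)
Op 2: inc R3 by 2 -> R3=(0,0,0,2) value=2
Op 3: merge R3<->R1 -> R3=(0,0,0,2) R1=(0,0,0,2)
Op 4: merge R0<->R3 -> R0=(0,0,0,2) R3=(0,0,0,2)
Op 5: merge R0<->R2 -> R0=(0,0,0,2) R2=(0,0,0,2)
Op 6: merge R0<->R3 -> R0=(0,0,0,2) R3=(0,0,0,2)
Op 7: merge R0<->R3 -> R0=(0,0,0,2) R3=(0,0,0,2)
Op 8: inc R3 by 5 -> R3=(0,0,0,7) value=7
Op 9: inc R1 by 1 -> R1=(0,1,0,2) value=3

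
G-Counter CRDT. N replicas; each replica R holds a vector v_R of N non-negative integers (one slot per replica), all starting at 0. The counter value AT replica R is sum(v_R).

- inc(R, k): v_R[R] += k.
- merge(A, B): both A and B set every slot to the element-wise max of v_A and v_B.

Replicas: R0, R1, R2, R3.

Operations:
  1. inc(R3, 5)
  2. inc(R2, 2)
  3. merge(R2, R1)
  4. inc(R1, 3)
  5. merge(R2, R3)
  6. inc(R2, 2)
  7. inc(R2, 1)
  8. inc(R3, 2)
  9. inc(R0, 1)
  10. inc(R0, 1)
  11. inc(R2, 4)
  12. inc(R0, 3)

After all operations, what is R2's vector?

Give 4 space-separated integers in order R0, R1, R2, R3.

Answer: 0 0 9 5

Derivation:
Op 1: inc R3 by 5 -> R3=(0,0,0,5) value=5
Op 2: inc R2 by 2 -> R2=(0,0,2,0) value=2
Op 3: merge R2<->R1 -> R2=(0,0,2,0) R1=(0,0,2,0)
Op 4: inc R1 by 3 -> R1=(0,3,2,0) value=5
Op 5: merge R2<->R3 -> R2=(0,0,2,5) R3=(0,0,2,5)
Op 6: inc R2 by 2 -> R2=(0,0,4,5) value=9
Op 7: inc R2 by 1 -> R2=(0,0,5,5) value=10
Op 8: inc R3 by 2 -> R3=(0,0,2,7) value=9
Op 9: inc R0 by 1 -> R0=(1,0,0,0) value=1
Op 10: inc R0 by 1 -> R0=(2,0,0,0) value=2
Op 11: inc R2 by 4 -> R2=(0,0,9,5) value=14
Op 12: inc R0 by 3 -> R0=(5,0,0,0) value=5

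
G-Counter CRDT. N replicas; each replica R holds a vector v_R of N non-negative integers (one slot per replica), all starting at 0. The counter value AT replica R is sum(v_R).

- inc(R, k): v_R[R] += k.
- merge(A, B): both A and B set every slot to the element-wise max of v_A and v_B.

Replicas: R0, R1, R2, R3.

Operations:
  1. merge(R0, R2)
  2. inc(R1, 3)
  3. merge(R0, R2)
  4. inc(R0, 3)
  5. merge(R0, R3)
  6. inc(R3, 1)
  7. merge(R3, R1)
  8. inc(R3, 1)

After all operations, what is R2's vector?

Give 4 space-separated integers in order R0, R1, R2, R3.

Answer: 0 0 0 0

Derivation:
Op 1: merge R0<->R2 -> R0=(0,0,0,0) R2=(0,0,0,0)
Op 2: inc R1 by 3 -> R1=(0,3,0,0) value=3
Op 3: merge R0<->R2 -> R0=(0,0,0,0) R2=(0,0,0,0)
Op 4: inc R0 by 3 -> R0=(3,0,0,0) value=3
Op 5: merge R0<->R3 -> R0=(3,0,0,0) R3=(3,0,0,0)
Op 6: inc R3 by 1 -> R3=(3,0,0,1) value=4
Op 7: merge R3<->R1 -> R3=(3,3,0,1) R1=(3,3,0,1)
Op 8: inc R3 by 1 -> R3=(3,3,0,2) value=8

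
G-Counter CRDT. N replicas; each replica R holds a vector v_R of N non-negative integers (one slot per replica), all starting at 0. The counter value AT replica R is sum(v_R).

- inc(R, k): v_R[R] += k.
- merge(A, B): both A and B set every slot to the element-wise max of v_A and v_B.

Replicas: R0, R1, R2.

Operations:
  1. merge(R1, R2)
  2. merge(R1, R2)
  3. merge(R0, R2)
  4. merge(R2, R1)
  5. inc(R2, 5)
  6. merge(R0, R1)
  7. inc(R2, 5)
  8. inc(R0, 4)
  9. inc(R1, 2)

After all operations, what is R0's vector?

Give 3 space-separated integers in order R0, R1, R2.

Answer: 4 0 0

Derivation:
Op 1: merge R1<->R2 -> R1=(0,0,0) R2=(0,0,0)
Op 2: merge R1<->R2 -> R1=(0,0,0) R2=(0,0,0)
Op 3: merge R0<->R2 -> R0=(0,0,0) R2=(0,0,0)
Op 4: merge R2<->R1 -> R2=(0,0,0) R1=(0,0,0)
Op 5: inc R2 by 5 -> R2=(0,0,5) value=5
Op 6: merge R0<->R1 -> R0=(0,0,0) R1=(0,0,0)
Op 7: inc R2 by 5 -> R2=(0,0,10) value=10
Op 8: inc R0 by 4 -> R0=(4,0,0) value=4
Op 9: inc R1 by 2 -> R1=(0,2,0) value=2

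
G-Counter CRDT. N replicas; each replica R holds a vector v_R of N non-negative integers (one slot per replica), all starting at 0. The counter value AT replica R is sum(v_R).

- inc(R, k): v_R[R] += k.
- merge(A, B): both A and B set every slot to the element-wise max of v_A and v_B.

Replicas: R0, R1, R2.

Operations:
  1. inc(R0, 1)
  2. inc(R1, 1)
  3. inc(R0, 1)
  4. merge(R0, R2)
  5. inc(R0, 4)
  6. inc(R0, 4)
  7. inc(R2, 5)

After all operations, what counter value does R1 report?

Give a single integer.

Answer: 1

Derivation:
Op 1: inc R0 by 1 -> R0=(1,0,0) value=1
Op 2: inc R1 by 1 -> R1=(0,1,0) value=1
Op 3: inc R0 by 1 -> R0=(2,0,0) value=2
Op 4: merge R0<->R2 -> R0=(2,0,0) R2=(2,0,0)
Op 5: inc R0 by 4 -> R0=(6,0,0) value=6
Op 6: inc R0 by 4 -> R0=(10,0,0) value=10
Op 7: inc R2 by 5 -> R2=(2,0,5) value=7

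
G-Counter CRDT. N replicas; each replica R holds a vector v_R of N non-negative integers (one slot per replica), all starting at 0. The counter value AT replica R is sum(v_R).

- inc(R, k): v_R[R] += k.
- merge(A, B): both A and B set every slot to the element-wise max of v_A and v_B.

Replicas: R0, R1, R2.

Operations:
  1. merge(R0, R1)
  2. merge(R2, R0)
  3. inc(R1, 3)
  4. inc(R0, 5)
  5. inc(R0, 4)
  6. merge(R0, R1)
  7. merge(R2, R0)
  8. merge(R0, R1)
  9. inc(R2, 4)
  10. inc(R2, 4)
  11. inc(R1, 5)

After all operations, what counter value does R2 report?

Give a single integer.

Op 1: merge R0<->R1 -> R0=(0,0,0) R1=(0,0,0)
Op 2: merge R2<->R0 -> R2=(0,0,0) R0=(0,0,0)
Op 3: inc R1 by 3 -> R1=(0,3,0) value=3
Op 4: inc R0 by 5 -> R0=(5,0,0) value=5
Op 5: inc R0 by 4 -> R0=(9,0,0) value=9
Op 6: merge R0<->R1 -> R0=(9,3,0) R1=(9,3,0)
Op 7: merge R2<->R0 -> R2=(9,3,0) R0=(9,3,0)
Op 8: merge R0<->R1 -> R0=(9,3,0) R1=(9,3,0)
Op 9: inc R2 by 4 -> R2=(9,3,4) value=16
Op 10: inc R2 by 4 -> R2=(9,3,8) value=20
Op 11: inc R1 by 5 -> R1=(9,8,0) value=17

Answer: 20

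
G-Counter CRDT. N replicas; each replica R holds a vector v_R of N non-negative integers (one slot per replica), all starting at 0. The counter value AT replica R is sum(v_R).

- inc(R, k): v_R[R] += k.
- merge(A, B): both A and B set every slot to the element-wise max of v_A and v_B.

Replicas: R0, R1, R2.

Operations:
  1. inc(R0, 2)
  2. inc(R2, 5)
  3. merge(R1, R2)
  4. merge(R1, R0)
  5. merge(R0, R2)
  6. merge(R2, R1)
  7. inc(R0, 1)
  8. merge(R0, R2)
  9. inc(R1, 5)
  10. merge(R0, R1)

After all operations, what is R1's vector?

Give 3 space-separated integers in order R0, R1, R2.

Answer: 3 5 5

Derivation:
Op 1: inc R0 by 2 -> R0=(2,0,0) value=2
Op 2: inc R2 by 5 -> R2=(0,0,5) value=5
Op 3: merge R1<->R2 -> R1=(0,0,5) R2=(0,0,5)
Op 4: merge R1<->R0 -> R1=(2,0,5) R0=(2,0,5)
Op 5: merge R0<->R2 -> R0=(2,0,5) R2=(2,0,5)
Op 6: merge R2<->R1 -> R2=(2,0,5) R1=(2,0,5)
Op 7: inc R0 by 1 -> R0=(3,0,5) value=8
Op 8: merge R0<->R2 -> R0=(3,0,5) R2=(3,0,5)
Op 9: inc R1 by 5 -> R1=(2,5,5) value=12
Op 10: merge R0<->R1 -> R0=(3,5,5) R1=(3,5,5)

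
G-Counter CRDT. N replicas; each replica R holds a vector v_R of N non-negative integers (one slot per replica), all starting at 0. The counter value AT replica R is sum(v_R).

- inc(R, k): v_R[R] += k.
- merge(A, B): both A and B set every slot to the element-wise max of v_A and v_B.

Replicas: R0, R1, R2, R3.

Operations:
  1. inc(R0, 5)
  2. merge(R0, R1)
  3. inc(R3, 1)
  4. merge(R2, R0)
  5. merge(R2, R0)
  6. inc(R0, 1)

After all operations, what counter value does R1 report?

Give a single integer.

Op 1: inc R0 by 5 -> R0=(5,0,0,0) value=5
Op 2: merge R0<->R1 -> R0=(5,0,0,0) R1=(5,0,0,0)
Op 3: inc R3 by 1 -> R3=(0,0,0,1) value=1
Op 4: merge R2<->R0 -> R2=(5,0,0,0) R0=(5,0,0,0)
Op 5: merge R2<->R0 -> R2=(5,0,0,0) R0=(5,0,0,0)
Op 6: inc R0 by 1 -> R0=(6,0,0,0) value=6

Answer: 5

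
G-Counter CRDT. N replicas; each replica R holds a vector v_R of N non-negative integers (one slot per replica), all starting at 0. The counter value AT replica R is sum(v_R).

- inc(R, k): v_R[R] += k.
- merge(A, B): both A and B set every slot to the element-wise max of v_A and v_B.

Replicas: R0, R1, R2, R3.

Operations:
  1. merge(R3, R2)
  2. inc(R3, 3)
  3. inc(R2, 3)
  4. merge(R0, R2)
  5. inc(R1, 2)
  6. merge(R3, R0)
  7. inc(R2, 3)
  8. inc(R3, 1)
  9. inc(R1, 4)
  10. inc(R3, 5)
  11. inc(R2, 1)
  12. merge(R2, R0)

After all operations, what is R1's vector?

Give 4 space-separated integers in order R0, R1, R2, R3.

Op 1: merge R3<->R2 -> R3=(0,0,0,0) R2=(0,0,0,0)
Op 2: inc R3 by 3 -> R3=(0,0,0,3) value=3
Op 3: inc R2 by 3 -> R2=(0,0,3,0) value=3
Op 4: merge R0<->R2 -> R0=(0,0,3,0) R2=(0,0,3,0)
Op 5: inc R1 by 2 -> R1=(0,2,0,0) value=2
Op 6: merge R3<->R0 -> R3=(0,0,3,3) R0=(0,0,3,3)
Op 7: inc R2 by 3 -> R2=(0,0,6,0) value=6
Op 8: inc R3 by 1 -> R3=(0,0,3,4) value=7
Op 9: inc R1 by 4 -> R1=(0,6,0,0) value=6
Op 10: inc R3 by 5 -> R3=(0,0,3,9) value=12
Op 11: inc R2 by 1 -> R2=(0,0,7,0) value=7
Op 12: merge R2<->R0 -> R2=(0,0,7,3) R0=(0,0,7,3)

Answer: 0 6 0 0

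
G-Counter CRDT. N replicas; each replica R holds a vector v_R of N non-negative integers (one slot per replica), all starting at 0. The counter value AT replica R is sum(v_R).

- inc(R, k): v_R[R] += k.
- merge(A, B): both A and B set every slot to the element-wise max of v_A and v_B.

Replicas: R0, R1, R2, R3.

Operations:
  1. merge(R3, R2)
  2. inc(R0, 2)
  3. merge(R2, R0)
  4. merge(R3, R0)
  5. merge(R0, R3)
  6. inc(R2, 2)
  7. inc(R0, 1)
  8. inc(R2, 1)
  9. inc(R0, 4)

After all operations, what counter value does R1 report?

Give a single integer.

Answer: 0

Derivation:
Op 1: merge R3<->R2 -> R3=(0,0,0,0) R2=(0,0,0,0)
Op 2: inc R0 by 2 -> R0=(2,0,0,0) value=2
Op 3: merge R2<->R0 -> R2=(2,0,0,0) R0=(2,0,0,0)
Op 4: merge R3<->R0 -> R3=(2,0,0,0) R0=(2,0,0,0)
Op 5: merge R0<->R3 -> R0=(2,0,0,0) R3=(2,0,0,0)
Op 6: inc R2 by 2 -> R2=(2,0,2,0) value=4
Op 7: inc R0 by 1 -> R0=(3,0,0,0) value=3
Op 8: inc R2 by 1 -> R2=(2,0,3,0) value=5
Op 9: inc R0 by 4 -> R0=(7,0,0,0) value=7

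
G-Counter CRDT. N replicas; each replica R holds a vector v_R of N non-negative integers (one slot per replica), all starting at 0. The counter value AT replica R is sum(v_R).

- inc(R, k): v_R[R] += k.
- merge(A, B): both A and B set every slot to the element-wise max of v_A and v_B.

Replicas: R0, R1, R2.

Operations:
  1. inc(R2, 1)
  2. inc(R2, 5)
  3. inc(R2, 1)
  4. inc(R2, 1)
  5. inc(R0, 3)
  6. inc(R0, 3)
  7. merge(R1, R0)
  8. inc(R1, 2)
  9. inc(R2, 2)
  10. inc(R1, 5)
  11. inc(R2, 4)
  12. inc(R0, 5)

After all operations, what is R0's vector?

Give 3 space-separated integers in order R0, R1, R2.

Op 1: inc R2 by 1 -> R2=(0,0,1) value=1
Op 2: inc R2 by 5 -> R2=(0,0,6) value=6
Op 3: inc R2 by 1 -> R2=(0,0,7) value=7
Op 4: inc R2 by 1 -> R2=(0,0,8) value=8
Op 5: inc R0 by 3 -> R0=(3,0,0) value=3
Op 6: inc R0 by 3 -> R0=(6,0,0) value=6
Op 7: merge R1<->R0 -> R1=(6,0,0) R0=(6,0,0)
Op 8: inc R1 by 2 -> R1=(6,2,0) value=8
Op 9: inc R2 by 2 -> R2=(0,0,10) value=10
Op 10: inc R1 by 5 -> R1=(6,7,0) value=13
Op 11: inc R2 by 4 -> R2=(0,0,14) value=14
Op 12: inc R0 by 5 -> R0=(11,0,0) value=11

Answer: 11 0 0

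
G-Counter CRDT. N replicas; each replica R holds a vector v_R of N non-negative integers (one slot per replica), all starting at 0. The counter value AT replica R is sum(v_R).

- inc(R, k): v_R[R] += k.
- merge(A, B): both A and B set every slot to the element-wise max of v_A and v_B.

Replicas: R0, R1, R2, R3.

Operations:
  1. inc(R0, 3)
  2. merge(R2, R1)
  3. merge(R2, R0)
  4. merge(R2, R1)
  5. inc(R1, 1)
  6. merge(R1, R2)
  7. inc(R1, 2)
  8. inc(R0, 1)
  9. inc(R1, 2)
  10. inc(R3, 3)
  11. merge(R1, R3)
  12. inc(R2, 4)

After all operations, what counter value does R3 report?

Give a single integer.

Answer: 11

Derivation:
Op 1: inc R0 by 3 -> R0=(3,0,0,0) value=3
Op 2: merge R2<->R1 -> R2=(0,0,0,0) R1=(0,0,0,0)
Op 3: merge R2<->R0 -> R2=(3,0,0,0) R0=(3,0,0,0)
Op 4: merge R2<->R1 -> R2=(3,0,0,0) R1=(3,0,0,0)
Op 5: inc R1 by 1 -> R1=(3,1,0,0) value=4
Op 6: merge R1<->R2 -> R1=(3,1,0,0) R2=(3,1,0,0)
Op 7: inc R1 by 2 -> R1=(3,3,0,0) value=6
Op 8: inc R0 by 1 -> R0=(4,0,0,0) value=4
Op 9: inc R1 by 2 -> R1=(3,5,0,0) value=8
Op 10: inc R3 by 3 -> R3=(0,0,0,3) value=3
Op 11: merge R1<->R3 -> R1=(3,5,0,3) R3=(3,5,0,3)
Op 12: inc R2 by 4 -> R2=(3,1,4,0) value=8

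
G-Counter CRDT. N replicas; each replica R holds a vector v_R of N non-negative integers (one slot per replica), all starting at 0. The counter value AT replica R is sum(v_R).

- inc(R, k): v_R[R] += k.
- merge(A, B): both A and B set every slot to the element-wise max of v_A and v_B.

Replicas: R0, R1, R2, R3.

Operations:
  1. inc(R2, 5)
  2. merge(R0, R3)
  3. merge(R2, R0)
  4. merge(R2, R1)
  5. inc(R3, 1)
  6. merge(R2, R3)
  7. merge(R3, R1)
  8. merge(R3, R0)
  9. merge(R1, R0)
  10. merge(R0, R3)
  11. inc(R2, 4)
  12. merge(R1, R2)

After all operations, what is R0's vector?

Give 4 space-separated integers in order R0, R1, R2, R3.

Answer: 0 0 5 1

Derivation:
Op 1: inc R2 by 5 -> R2=(0,0,5,0) value=5
Op 2: merge R0<->R3 -> R0=(0,0,0,0) R3=(0,0,0,0)
Op 3: merge R2<->R0 -> R2=(0,0,5,0) R0=(0,0,5,0)
Op 4: merge R2<->R1 -> R2=(0,0,5,0) R1=(0,0,5,0)
Op 5: inc R3 by 1 -> R3=(0,0,0,1) value=1
Op 6: merge R2<->R3 -> R2=(0,0,5,1) R3=(0,0,5,1)
Op 7: merge R3<->R1 -> R3=(0,0,5,1) R1=(0,0,5,1)
Op 8: merge R3<->R0 -> R3=(0,0,5,1) R0=(0,0,5,1)
Op 9: merge R1<->R0 -> R1=(0,0,5,1) R0=(0,0,5,1)
Op 10: merge R0<->R3 -> R0=(0,0,5,1) R3=(0,0,5,1)
Op 11: inc R2 by 4 -> R2=(0,0,9,1) value=10
Op 12: merge R1<->R2 -> R1=(0,0,9,1) R2=(0,0,9,1)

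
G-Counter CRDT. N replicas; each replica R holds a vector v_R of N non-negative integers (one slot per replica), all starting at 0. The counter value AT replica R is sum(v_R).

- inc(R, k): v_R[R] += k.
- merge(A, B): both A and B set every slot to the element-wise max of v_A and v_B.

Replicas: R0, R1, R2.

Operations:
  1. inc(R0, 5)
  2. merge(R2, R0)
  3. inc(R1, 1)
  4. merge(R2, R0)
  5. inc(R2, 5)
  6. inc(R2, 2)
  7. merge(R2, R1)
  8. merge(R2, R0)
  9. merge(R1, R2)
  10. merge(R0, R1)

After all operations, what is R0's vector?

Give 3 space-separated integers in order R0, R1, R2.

Op 1: inc R0 by 5 -> R0=(5,0,0) value=5
Op 2: merge R2<->R0 -> R2=(5,0,0) R0=(5,0,0)
Op 3: inc R1 by 1 -> R1=(0,1,0) value=1
Op 4: merge R2<->R0 -> R2=(5,0,0) R0=(5,0,0)
Op 5: inc R2 by 5 -> R2=(5,0,5) value=10
Op 6: inc R2 by 2 -> R2=(5,0,7) value=12
Op 7: merge R2<->R1 -> R2=(5,1,7) R1=(5,1,7)
Op 8: merge R2<->R0 -> R2=(5,1,7) R0=(5,1,7)
Op 9: merge R1<->R2 -> R1=(5,1,7) R2=(5,1,7)
Op 10: merge R0<->R1 -> R0=(5,1,7) R1=(5,1,7)

Answer: 5 1 7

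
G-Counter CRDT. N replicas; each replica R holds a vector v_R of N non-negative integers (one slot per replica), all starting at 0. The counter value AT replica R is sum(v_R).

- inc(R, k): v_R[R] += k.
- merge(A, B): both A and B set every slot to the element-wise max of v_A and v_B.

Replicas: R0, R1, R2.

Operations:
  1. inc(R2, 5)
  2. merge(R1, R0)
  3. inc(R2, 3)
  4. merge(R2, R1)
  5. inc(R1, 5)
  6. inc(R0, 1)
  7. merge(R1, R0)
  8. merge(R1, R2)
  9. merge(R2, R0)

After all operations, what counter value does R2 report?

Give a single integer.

Answer: 14

Derivation:
Op 1: inc R2 by 5 -> R2=(0,0,5) value=5
Op 2: merge R1<->R0 -> R1=(0,0,0) R0=(0,0,0)
Op 3: inc R2 by 3 -> R2=(0,0,8) value=8
Op 4: merge R2<->R1 -> R2=(0,0,8) R1=(0,0,8)
Op 5: inc R1 by 5 -> R1=(0,5,8) value=13
Op 6: inc R0 by 1 -> R0=(1,0,0) value=1
Op 7: merge R1<->R0 -> R1=(1,5,8) R0=(1,5,8)
Op 8: merge R1<->R2 -> R1=(1,5,8) R2=(1,5,8)
Op 9: merge R2<->R0 -> R2=(1,5,8) R0=(1,5,8)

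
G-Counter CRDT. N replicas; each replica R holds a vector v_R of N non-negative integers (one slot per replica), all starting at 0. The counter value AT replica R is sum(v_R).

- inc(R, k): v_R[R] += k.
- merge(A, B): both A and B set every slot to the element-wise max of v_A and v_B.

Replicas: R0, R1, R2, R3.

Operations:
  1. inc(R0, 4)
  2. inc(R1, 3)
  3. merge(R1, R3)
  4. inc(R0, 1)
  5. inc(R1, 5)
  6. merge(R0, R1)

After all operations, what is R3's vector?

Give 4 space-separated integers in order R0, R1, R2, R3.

Op 1: inc R0 by 4 -> R0=(4,0,0,0) value=4
Op 2: inc R1 by 3 -> R1=(0,3,0,0) value=3
Op 3: merge R1<->R3 -> R1=(0,3,0,0) R3=(0,3,0,0)
Op 4: inc R0 by 1 -> R0=(5,0,0,0) value=5
Op 5: inc R1 by 5 -> R1=(0,8,0,0) value=8
Op 6: merge R0<->R1 -> R0=(5,8,0,0) R1=(5,8,0,0)

Answer: 0 3 0 0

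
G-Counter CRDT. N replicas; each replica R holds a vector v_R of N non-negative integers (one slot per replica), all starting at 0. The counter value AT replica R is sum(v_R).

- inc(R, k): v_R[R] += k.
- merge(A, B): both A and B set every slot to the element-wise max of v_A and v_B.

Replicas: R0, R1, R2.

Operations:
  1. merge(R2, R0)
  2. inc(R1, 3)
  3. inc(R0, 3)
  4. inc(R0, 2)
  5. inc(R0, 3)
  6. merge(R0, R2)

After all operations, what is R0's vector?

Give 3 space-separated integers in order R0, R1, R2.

Answer: 8 0 0

Derivation:
Op 1: merge R2<->R0 -> R2=(0,0,0) R0=(0,0,0)
Op 2: inc R1 by 3 -> R1=(0,3,0) value=3
Op 3: inc R0 by 3 -> R0=(3,0,0) value=3
Op 4: inc R0 by 2 -> R0=(5,0,0) value=5
Op 5: inc R0 by 3 -> R0=(8,0,0) value=8
Op 6: merge R0<->R2 -> R0=(8,0,0) R2=(8,0,0)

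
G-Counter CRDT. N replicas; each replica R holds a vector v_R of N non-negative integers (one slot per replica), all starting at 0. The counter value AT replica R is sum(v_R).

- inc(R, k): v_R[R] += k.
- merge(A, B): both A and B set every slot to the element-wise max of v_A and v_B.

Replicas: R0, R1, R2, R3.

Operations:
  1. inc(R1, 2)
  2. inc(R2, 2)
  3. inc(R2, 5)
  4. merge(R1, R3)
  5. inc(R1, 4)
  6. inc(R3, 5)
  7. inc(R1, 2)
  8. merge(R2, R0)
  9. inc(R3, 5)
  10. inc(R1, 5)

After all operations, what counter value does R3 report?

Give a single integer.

Answer: 12

Derivation:
Op 1: inc R1 by 2 -> R1=(0,2,0,0) value=2
Op 2: inc R2 by 2 -> R2=(0,0,2,0) value=2
Op 3: inc R2 by 5 -> R2=(0,0,7,0) value=7
Op 4: merge R1<->R3 -> R1=(0,2,0,0) R3=(0,2,0,0)
Op 5: inc R1 by 4 -> R1=(0,6,0,0) value=6
Op 6: inc R3 by 5 -> R3=(0,2,0,5) value=7
Op 7: inc R1 by 2 -> R1=(0,8,0,0) value=8
Op 8: merge R2<->R0 -> R2=(0,0,7,0) R0=(0,0,7,0)
Op 9: inc R3 by 5 -> R3=(0,2,0,10) value=12
Op 10: inc R1 by 5 -> R1=(0,13,0,0) value=13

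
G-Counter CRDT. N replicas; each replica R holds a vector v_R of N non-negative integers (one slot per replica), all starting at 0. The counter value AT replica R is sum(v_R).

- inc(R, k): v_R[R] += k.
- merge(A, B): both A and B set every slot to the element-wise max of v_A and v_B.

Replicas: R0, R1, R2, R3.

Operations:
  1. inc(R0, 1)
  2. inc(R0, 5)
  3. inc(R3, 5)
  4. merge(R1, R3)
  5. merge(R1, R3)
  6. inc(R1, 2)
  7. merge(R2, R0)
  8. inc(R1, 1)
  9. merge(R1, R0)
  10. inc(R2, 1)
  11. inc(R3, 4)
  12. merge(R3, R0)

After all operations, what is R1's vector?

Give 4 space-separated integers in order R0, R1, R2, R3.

Op 1: inc R0 by 1 -> R0=(1,0,0,0) value=1
Op 2: inc R0 by 5 -> R0=(6,0,0,0) value=6
Op 3: inc R3 by 5 -> R3=(0,0,0,5) value=5
Op 4: merge R1<->R3 -> R1=(0,0,0,5) R3=(0,0,0,5)
Op 5: merge R1<->R3 -> R1=(0,0,0,5) R3=(0,0,0,5)
Op 6: inc R1 by 2 -> R1=(0,2,0,5) value=7
Op 7: merge R2<->R0 -> R2=(6,0,0,0) R0=(6,0,0,0)
Op 8: inc R1 by 1 -> R1=(0,3,0,5) value=8
Op 9: merge R1<->R0 -> R1=(6,3,0,5) R0=(6,3,0,5)
Op 10: inc R2 by 1 -> R2=(6,0,1,0) value=7
Op 11: inc R3 by 4 -> R3=(0,0,0,9) value=9
Op 12: merge R3<->R0 -> R3=(6,3,0,9) R0=(6,3,0,9)

Answer: 6 3 0 5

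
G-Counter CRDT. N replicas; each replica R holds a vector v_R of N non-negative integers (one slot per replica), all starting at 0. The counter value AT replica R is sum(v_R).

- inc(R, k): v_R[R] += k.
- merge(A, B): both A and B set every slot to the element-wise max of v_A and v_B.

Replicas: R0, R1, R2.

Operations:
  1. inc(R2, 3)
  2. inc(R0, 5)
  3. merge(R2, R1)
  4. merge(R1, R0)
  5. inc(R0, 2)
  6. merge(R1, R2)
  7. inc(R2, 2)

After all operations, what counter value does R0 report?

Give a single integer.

Op 1: inc R2 by 3 -> R2=(0,0,3) value=3
Op 2: inc R0 by 5 -> R0=(5,0,0) value=5
Op 3: merge R2<->R1 -> R2=(0,0,3) R1=(0,0,3)
Op 4: merge R1<->R0 -> R1=(5,0,3) R0=(5,0,3)
Op 5: inc R0 by 2 -> R0=(7,0,3) value=10
Op 6: merge R1<->R2 -> R1=(5,0,3) R2=(5,0,3)
Op 7: inc R2 by 2 -> R2=(5,0,5) value=10

Answer: 10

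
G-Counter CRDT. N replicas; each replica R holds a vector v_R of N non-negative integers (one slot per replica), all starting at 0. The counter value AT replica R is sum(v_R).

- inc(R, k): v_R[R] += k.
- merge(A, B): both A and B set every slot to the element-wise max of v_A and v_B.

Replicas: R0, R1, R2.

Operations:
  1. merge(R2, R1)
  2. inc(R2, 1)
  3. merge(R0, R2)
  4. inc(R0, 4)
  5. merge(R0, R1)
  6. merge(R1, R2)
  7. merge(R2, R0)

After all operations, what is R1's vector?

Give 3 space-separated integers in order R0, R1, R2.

Answer: 4 0 1

Derivation:
Op 1: merge R2<->R1 -> R2=(0,0,0) R1=(0,0,0)
Op 2: inc R2 by 1 -> R2=(0,0,1) value=1
Op 3: merge R0<->R2 -> R0=(0,0,1) R2=(0,0,1)
Op 4: inc R0 by 4 -> R0=(4,0,1) value=5
Op 5: merge R0<->R1 -> R0=(4,0,1) R1=(4,0,1)
Op 6: merge R1<->R2 -> R1=(4,0,1) R2=(4,0,1)
Op 7: merge R2<->R0 -> R2=(4,0,1) R0=(4,0,1)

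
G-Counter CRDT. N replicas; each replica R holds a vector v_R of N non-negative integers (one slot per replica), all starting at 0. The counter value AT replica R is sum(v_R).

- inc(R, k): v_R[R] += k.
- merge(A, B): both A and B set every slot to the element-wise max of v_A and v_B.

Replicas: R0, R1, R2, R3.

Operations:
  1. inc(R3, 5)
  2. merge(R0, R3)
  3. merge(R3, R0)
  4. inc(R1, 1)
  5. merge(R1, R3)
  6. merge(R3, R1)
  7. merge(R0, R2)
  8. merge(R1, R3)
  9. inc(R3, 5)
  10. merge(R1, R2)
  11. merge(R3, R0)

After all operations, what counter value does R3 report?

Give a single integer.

Answer: 11

Derivation:
Op 1: inc R3 by 5 -> R3=(0,0,0,5) value=5
Op 2: merge R0<->R3 -> R0=(0,0,0,5) R3=(0,0,0,5)
Op 3: merge R3<->R0 -> R3=(0,0,0,5) R0=(0,0,0,5)
Op 4: inc R1 by 1 -> R1=(0,1,0,0) value=1
Op 5: merge R1<->R3 -> R1=(0,1,0,5) R3=(0,1,0,5)
Op 6: merge R3<->R1 -> R3=(0,1,0,5) R1=(0,1,0,5)
Op 7: merge R0<->R2 -> R0=(0,0,0,5) R2=(0,0,0,5)
Op 8: merge R1<->R3 -> R1=(0,1,0,5) R3=(0,1,0,5)
Op 9: inc R3 by 5 -> R3=(0,1,0,10) value=11
Op 10: merge R1<->R2 -> R1=(0,1,0,5) R2=(0,1,0,5)
Op 11: merge R3<->R0 -> R3=(0,1,0,10) R0=(0,1,0,10)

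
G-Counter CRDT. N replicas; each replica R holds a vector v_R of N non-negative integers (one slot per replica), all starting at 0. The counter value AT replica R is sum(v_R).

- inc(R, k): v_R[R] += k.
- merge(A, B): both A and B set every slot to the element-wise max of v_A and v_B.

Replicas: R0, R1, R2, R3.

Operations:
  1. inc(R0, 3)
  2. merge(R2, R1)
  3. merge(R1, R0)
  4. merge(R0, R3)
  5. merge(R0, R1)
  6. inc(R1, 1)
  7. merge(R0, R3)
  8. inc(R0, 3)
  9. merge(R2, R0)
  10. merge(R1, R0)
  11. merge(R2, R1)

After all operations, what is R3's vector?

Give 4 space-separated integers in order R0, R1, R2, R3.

Op 1: inc R0 by 3 -> R0=(3,0,0,0) value=3
Op 2: merge R2<->R1 -> R2=(0,0,0,0) R1=(0,0,0,0)
Op 3: merge R1<->R0 -> R1=(3,0,0,0) R0=(3,0,0,0)
Op 4: merge R0<->R3 -> R0=(3,0,0,0) R3=(3,0,0,0)
Op 5: merge R0<->R1 -> R0=(3,0,0,0) R1=(3,0,0,0)
Op 6: inc R1 by 1 -> R1=(3,1,0,0) value=4
Op 7: merge R0<->R3 -> R0=(3,0,0,0) R3=(3,0,0,0)
Op 8: inc R0 by 3 -> R0=(6,0,0,0) value=6
Op 9: merge R2<->R0 -> R2=(6,0,0,0) R0=(6,0,0,0)
Op 10: merge R1<->R0 -> R1=(6,1,0,0) R0=(6,1,0,0)
Op 11: merge R2<->R1 -> R2=(6,1,0,0) R1=(6,1,0,0)

Answer: 3 0 0 0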